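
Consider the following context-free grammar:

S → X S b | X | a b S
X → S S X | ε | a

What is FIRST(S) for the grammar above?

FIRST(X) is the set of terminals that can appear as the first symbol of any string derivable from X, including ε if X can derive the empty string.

We compute FIRST(S) using the standard algorithm.
FIRST(S) = {a, b, ε}
FIRST(X) = {a, b, ε}
Therefore, FIRST(S) = {a, b, ε}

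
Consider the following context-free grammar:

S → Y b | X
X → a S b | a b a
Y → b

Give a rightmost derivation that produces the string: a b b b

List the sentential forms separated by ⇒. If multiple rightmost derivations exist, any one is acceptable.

S ⇒ X ⇒ a S b ⇒ a Y b b ⇒ a b b b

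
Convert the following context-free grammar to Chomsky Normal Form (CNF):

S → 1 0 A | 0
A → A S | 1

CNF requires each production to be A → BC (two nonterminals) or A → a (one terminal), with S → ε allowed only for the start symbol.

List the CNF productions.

T1 → 1; T0 → 0; S → 0; A → 1; S → T1 X0; X0 → T0 A; A → A S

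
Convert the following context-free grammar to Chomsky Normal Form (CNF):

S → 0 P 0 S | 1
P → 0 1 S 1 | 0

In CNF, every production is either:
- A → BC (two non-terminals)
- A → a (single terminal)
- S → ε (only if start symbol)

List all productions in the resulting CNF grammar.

T0 → 0; S → 1; T1 → 1; P → 0; S → T0 X0; X0 → P X1; X1 → T0 S; P → T0 X2; X2 → T1 X3; X3 → S T1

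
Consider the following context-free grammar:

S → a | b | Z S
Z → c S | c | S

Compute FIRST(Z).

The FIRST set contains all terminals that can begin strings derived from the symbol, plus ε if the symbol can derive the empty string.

We compute FIRST(Z) using the standard algorithm.
FIRST(S) = {a, b, c}
FIRST(Z) = {a, b, c}
Therefore, FIRST(Z) = {a, b, c}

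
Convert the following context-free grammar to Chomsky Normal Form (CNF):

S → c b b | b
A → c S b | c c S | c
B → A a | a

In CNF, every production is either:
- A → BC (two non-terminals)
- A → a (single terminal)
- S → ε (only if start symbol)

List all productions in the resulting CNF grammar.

TC → c; TB → b; S → b; A → c; TA → a; B → a; S → TC X0; X0 → TB TB; A → TC X1; X1 → S TB; A → TC X2; X2 → TC S; B → A TA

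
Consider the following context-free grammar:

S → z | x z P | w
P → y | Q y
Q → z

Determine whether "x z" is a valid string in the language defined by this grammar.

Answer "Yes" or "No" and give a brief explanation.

No - no valid derivation exists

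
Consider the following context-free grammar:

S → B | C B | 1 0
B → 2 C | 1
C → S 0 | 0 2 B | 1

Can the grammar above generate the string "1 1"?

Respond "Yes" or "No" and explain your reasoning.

Yes - a valid derivation exists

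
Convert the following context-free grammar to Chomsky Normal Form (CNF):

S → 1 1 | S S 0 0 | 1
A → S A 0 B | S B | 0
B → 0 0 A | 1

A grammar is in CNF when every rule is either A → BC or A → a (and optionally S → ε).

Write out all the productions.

T1 → 1; T0 → 0; S → 1; A → 0; B → 1; S → T1 T1; S → S X0; X0 → S X1; X1 → T0 T0; A → S X2; X2 → A X3; X3 → T0 B; A → S B; B → T0 X4; X4 → T0 A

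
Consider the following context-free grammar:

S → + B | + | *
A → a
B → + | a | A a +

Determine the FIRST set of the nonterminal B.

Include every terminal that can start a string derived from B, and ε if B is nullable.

We compute FIRST(B) using the standard algorithm.
FIRST(A) = {a}
FIRST(B) = {+, a}
FIRST(S) = {*, +}
Therefore, FIRST(B) = {+, a}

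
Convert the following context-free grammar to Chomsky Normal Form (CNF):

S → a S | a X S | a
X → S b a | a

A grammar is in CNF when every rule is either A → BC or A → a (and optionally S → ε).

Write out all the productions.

TA → a; S → a; TB → b; X → a; S → TA S; S → TA X0; X0 → X S; X → S X1; X1 → TB TA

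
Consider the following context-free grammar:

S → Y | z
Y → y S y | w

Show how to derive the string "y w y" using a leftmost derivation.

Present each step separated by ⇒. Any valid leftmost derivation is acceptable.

S ⇒ Y ⇒ y S y ⇒ y Y y ⇒ y w y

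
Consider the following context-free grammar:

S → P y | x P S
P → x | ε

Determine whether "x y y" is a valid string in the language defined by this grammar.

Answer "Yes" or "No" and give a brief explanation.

No - no valid derivation exists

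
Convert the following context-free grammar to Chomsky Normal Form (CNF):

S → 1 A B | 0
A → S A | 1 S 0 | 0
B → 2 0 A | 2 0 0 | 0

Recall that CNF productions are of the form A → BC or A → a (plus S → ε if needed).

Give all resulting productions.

T1 → 1; S → 0; T0 → 0; A → 0; T2 → 2; B → 0; S → T1 X0; X0 → A B; A → S A; A → T1 X1; X1 → S T0; B → T2 X2; X2 → T0 A; B → T2 X3; X3 → T0 T0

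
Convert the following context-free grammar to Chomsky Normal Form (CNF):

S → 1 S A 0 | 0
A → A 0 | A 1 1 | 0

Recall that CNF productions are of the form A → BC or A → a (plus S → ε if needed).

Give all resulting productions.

T1 → 1; T0 → 0; S → 0; A → 0; S → T1 X0; X0 → S X1; X1 → A T0; A → A T0; A → A X2; X2 → T1 T1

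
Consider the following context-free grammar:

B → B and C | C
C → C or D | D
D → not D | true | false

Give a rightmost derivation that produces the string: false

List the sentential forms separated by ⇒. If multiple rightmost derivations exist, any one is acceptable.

B ⇒ C ⇒ D ⇒ false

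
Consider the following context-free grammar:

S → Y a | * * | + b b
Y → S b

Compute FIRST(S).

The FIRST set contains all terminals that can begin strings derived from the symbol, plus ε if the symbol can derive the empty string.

We compute FIRST(S) using the standard algorithm.
FIRST(S) = {*, +}
FIRST(Y) = {*, +}
Therefore, FIRST(S) = {*, +}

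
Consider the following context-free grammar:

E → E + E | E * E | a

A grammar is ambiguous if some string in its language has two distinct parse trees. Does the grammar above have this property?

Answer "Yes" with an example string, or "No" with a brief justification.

Yes - the string 'a + a * a + a' has two distinct parse trees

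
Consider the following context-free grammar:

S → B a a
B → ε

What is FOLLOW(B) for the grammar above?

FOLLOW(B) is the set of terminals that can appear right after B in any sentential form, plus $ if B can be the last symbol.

We compute FOLLOW(B) using the standard algorithm.
FOLLOW(S) starts with {$}.
FIRST(B) = {ε}
FIRST(S) = {a}
FOLLOW(B) = {a}
FOLLOW(S) = {$}
Therefore, FOLLOW(B) = {a}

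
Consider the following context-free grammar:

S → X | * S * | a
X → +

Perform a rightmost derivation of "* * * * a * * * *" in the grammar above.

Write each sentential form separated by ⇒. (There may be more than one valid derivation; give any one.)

S ⇒ * S * ⇒ * * S * * ⇒ * * * S * * * ⇒ * * * * S * * * * ⇒ * * * * a * * * *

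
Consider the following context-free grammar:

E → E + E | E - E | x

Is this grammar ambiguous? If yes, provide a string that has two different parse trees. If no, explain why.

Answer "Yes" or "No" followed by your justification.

Yes - the string 'x - x - x + x - x' has two distinct leftmost derivations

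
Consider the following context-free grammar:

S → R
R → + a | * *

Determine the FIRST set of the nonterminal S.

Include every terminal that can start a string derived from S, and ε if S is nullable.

We compute FIRST(S) using the standard algorithm.
FIRST(R) = {*, +}
FIRST(S) = {*, +}
Therefore, FIRST(S) = {*, +}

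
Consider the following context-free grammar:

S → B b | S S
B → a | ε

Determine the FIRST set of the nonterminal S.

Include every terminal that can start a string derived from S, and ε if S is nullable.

We compute FIRST(S) using the standard algorithm.
FIRST(B) = {a, ε}
FIRST(S) = {a, b}
Therefore, FIRST(S) = {a, b}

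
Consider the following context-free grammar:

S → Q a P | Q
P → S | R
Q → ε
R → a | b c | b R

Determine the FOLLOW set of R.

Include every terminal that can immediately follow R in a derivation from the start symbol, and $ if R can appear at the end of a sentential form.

We compute FOLLOW(R) using the standard algorithm.
FOLLOW(S) starts with {$}.
FIRST(P) = {a, b, ε}
FIRST(Q) = {ε}
FIRST(R) = {a, b}
FIRST(S) = {a, ε}
FOLLOW(P) = {$}
FOLLOW(Q) = {$, a}
FOLLOW(R) = {$}
FOLLOW(S) = {$}
Therefore, FOLLOW(R) = {$}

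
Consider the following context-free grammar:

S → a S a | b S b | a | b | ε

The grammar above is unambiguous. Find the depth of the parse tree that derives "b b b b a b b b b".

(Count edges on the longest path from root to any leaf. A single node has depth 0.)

5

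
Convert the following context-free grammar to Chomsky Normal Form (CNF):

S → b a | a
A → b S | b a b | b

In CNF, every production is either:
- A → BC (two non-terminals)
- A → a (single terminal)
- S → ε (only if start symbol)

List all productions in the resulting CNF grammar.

TB → b; TA → a; S → a; A → b; S → TB TA; A → TB S; A → TB X0; X0 → TA TB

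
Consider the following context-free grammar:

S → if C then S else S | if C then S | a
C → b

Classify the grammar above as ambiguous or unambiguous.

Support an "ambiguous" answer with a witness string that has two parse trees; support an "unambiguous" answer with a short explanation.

Ambiguous - the string 'if b then if b then if b then a else a else a' has two distinct parse trees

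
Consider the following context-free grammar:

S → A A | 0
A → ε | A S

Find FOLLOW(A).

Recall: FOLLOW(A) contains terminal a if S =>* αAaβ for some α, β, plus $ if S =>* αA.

We compute FOLLOW(A) using the standard algorithm.
FOLLOW(S) starts with {$}.
FIRST(A) = {0, ε}
FIRST(S) = {0, ε}
FOLLOW(A) = {$, 0}
FOLLOW(S) = {$, 0}
Therefore, FOLLOW(A) = {$, 0}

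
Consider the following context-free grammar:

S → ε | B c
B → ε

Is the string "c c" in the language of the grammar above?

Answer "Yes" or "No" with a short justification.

No - no valid derivation exists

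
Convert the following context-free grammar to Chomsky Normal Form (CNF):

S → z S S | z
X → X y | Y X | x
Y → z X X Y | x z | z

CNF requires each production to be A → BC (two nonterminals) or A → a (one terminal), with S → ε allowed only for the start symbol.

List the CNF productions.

TZ → z; S → z; TY → y; X → x; TX → x; Y → z; S → TZ X0; X0 → S S; X → X TY; X → Y X; Y → TZ X1; X1 → X X2; X2 → X Y; Y → TX TZ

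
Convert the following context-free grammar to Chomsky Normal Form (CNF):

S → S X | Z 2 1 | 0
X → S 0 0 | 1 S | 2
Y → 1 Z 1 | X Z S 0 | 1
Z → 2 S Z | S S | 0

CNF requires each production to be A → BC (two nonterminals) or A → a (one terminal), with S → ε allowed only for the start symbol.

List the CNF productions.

T2 → 2; T1 → 1; S → 0; T0 → 0; X → 2; Y → 1; Z → 0; S → S X; S → Z X0; X0 → T2 T1; X → S X1; X1 → T0 T0; X → T1 S; Y → T1 X2; X2 → Z T1; Y → X X3; X3 → Z X4; X4 → S T0; Z → T2 X5; X5 → S Z; Z → S S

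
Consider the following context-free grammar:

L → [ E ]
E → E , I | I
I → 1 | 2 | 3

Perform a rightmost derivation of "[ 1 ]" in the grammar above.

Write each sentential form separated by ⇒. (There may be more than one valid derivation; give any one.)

L ⇒ [ E ] ⇒ [ I ] ⇒ [ 1 ]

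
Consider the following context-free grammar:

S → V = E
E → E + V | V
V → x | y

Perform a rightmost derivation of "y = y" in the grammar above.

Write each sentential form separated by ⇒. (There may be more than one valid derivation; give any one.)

S ⇒ V = E ⇒ V = V ⇒ V = y ⇒ y = y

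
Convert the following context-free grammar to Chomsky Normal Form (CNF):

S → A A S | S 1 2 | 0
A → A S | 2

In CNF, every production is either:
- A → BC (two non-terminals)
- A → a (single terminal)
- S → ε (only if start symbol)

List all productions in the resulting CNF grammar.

T1 → 1; T2 → 2; S → 0; A → 2; S → A X0; X0 → A S; S → S X1; X1 → T1 T2; A → A S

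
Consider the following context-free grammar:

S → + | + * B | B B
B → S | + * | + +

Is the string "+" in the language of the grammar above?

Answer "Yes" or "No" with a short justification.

Yes - a valid derivation exists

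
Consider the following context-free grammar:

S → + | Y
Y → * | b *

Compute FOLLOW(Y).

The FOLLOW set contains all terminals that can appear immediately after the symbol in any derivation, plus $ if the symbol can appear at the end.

We compute FOLLOW(Y) using the standard algorithm.
FOLLOW(S) starts with {$}.
FIRST(S) = {*, +, b}
FIRST(Y) = {*, b}
FOLLOW(S) = {$}
FOLLOW(Y) = {$}
Therefore, FOLLOW(Y) = {$}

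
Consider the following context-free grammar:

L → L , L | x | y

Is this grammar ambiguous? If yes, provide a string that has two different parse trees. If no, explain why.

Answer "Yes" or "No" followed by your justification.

Yes - the string 'x , y , y , y' has two distinct leftmost derivations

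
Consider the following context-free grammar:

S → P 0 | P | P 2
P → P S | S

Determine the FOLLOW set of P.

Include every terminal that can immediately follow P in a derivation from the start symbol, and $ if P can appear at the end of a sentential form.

We compute FOLLOW(P) using the standard algorithm.
FOLLOW(S) starts with {$}.
FIRST(P) = {}
FIRST(S) = {}
FOLLOW(P) = {$, 0, 2}
FOLLOW(S) = {$, 0, 2}
Therefore, FOLLOW(P) = {$, 0, 2}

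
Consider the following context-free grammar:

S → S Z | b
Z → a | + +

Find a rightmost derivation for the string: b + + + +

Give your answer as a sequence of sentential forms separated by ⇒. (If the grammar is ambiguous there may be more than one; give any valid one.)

S ⇒ S Z ⇒ S + + ⇒ S Z + + ⇒ S + + + + ⇒ b + + + +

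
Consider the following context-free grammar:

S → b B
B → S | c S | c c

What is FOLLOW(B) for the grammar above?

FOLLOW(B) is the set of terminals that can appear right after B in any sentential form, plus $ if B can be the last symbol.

We compute FOLLOW(B) using the standard algorithm.
FOLLOW(S) starts with {$}.
FIRST(B) = {b, c}
FIRST(S) = {b}
FOLLOW(B) = {$}
FOLLOW(S) = {$}
Therefore, FOLLOW(B) = {$}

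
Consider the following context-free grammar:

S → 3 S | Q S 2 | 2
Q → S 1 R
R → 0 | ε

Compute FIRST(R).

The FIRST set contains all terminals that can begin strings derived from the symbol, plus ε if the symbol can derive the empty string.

We compute FIRST(R) using the standard algorithm.
FIRST(Q) = {2, 3}
FIRST(R) = {0, ε}
FIRST(S) = {2, 3}
Therefore, FIRST(R) = {0, ε}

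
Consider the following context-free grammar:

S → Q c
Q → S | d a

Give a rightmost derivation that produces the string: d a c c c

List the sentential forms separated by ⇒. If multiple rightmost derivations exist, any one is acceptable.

S ⇒ Q c ⇒ S c ⇒ Q c c ⇒ S c c ⇒ Q c c c ⇒ d a c c c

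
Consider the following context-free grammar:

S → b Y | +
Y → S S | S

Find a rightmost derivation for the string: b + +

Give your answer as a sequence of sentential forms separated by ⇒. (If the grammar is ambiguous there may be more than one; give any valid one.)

S ⇒ b Y ⇒ b S S ⇒ b S + ⇒ b + +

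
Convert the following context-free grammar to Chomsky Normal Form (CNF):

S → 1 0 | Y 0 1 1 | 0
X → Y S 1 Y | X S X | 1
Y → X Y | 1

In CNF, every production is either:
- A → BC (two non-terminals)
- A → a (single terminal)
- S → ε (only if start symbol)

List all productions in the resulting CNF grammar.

T1 → 1; T0 → 0; S → 0; X → 1; Y → 1; S → T1 T0; S → Y X0; X0 → T0 X1; X1 → T1 T1; X → Y X2; X2 → S X3; X3 → T1 Y; X → X X4; X4 → S X; Y → X Y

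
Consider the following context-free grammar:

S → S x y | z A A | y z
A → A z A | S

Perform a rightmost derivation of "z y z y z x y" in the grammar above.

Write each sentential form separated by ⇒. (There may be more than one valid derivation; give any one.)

S ⇒ S x y ⇒ z A A x y ⇒ z A S x y ⇒ z A y z x y ⇒ z S y z x y ⇒ z y z y z x y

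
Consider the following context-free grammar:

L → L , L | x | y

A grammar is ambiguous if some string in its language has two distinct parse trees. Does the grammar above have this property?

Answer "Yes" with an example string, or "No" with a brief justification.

Yes - the string 'x , y , x , y , x' has two distinct parse trees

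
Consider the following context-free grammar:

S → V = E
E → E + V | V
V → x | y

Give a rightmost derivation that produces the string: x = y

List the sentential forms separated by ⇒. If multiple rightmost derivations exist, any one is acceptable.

S ⇒ V = E ⇒ V = V ⇒ V = y ⇒ x = y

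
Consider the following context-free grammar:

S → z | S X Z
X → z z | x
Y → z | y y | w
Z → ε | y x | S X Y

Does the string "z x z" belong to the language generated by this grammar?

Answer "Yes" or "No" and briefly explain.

No - no valid derivation exists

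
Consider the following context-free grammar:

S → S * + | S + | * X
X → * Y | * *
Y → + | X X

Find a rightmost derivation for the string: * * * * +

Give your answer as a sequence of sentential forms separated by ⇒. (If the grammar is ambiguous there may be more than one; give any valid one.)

S ⇒ S * + ⇒ * X * + ⇒ * * * * +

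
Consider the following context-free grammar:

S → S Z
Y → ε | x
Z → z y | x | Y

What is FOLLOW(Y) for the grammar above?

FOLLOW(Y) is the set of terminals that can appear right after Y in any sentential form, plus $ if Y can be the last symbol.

We compute FOLLOW(Y) using the standard algorithm.
FOLLOW(S) starts with {$}.
FIRST(S) = {}
FIRST(Y) = {x, ε}
FIRST(Z) = {x, z, ε}
FOLLOW(S) = {$, x, z}
FOLLOW(Y) = {$, x, z}
FOLLOW(Z) = {$, x, z}
Therefore, FOLLOW(Y) = {$, x, z}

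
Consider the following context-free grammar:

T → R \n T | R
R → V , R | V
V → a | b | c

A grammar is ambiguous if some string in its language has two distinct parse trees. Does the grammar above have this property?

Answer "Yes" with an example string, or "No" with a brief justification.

No - the grammar is unambiguous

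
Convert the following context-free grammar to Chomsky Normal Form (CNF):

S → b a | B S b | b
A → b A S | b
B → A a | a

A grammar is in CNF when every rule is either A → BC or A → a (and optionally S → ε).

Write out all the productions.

TB → b; TA → a; S → b; A → b; B → a; S → TB TA; S → B X0; X0 → S TB; A → TB X1; X1 → A S; B → A TA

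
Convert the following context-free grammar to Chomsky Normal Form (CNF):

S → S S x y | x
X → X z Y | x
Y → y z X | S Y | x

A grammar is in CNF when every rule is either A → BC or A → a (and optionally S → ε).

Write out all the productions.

TX → x; TY → y; S → x; TZ → z; X → x; Y → x; S → S X0; X0 → S X1; X1 → TX TY; X → X X2; X2 → TZ Y; Y → TY X3; X3 → TZ X; Y → S Y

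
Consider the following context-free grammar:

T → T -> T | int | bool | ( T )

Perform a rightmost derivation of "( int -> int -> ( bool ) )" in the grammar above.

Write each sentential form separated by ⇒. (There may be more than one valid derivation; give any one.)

T ⇒ ( T ) ⇒ ( T -> T ) ⇒ ( T -> T -> T ) ⇒ ( T -> T -> ( T ) ) ⇒ ( T -> T -> ( bool ) ) ⇒ ( T -> int -> ( bool ) ) ⇒ ( int -> int -> ( bool ) )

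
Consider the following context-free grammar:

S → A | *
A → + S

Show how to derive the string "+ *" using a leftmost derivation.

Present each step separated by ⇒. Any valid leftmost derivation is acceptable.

S ⇒ A ⇒ + S ⇒ + *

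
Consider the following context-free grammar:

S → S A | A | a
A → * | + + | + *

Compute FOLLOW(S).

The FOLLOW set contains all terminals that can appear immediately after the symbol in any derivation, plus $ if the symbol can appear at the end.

We compute FOLLOW(S) using the standard algorithm.
FOLLOW(S) starts with {$}.
FIRST(A) = {*, +}
FIRST(S) = {*, +, a}
FOLLOW(A) = {$, *, +}
FOLLOW(S) = {$, *, +}
Therefore, FOLLOW(S) = {$, *, +}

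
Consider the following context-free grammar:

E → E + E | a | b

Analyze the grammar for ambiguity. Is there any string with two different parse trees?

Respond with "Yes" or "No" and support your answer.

Yes - the string 'b + a + b + b' has two distinct parse trees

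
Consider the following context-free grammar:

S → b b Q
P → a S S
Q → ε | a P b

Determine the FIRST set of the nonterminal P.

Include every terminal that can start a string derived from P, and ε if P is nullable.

We compute FIRST(P) using the standard algorithm.
FIRST(P) = {a}
FIRST(Q) = {a, ε}
FIRST(S) = {b}
Therefore, FIRST(P) = {a}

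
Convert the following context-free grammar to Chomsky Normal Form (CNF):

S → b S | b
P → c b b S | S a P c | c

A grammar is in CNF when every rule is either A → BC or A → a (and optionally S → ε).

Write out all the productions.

TB → b; S → b; TC → c; TA → a; P → c; S → TB S; P → TC X0; X0 → TB X1; X1 → TB S; P → S X2; X2 → TA X3; X3 → P TC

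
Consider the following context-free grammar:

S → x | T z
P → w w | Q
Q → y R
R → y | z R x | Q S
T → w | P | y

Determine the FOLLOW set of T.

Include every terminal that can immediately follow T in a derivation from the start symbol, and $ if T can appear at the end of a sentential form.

We compute FOLLOW(T) using the standard algorithm.
FOLLOW(S) starts with {$}.
FIRST(P) = {w, y}
FIRST(Q) = {y}
FIRST(R) = {y, z}
FIRST(S) = {w, x, y}
FIRST(T) = {w, y}
FOLLOW(P) = {z}
FOLLOW(Q) = {w, x, y, z}
FOLLOW(R) = {w, x, y, z}
FOLLOW(S) = {$, w, x, y, z}
FOLLOW(T) = {z}
Therefore, FOLLOW(T) = {z}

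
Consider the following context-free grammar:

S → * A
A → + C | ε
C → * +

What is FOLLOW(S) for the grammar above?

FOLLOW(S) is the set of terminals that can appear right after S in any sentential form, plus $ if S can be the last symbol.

We compute FOLLOW(S) using the standard algorithm.
FOLLOW(S) starts with {$}.
FIRST(A) = {+, ε}
FIRST(C) = {*}
FIRST(S) = {*}
FOLLOW(A) = {$}
FOLLOW(C) = {$}
FOLLOW(S) = {$}
Therefore, FOLLOW(S) = {$}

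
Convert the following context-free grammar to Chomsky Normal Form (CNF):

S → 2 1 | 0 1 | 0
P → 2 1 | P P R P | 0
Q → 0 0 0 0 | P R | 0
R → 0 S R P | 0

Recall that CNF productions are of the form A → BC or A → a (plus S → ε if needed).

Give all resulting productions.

T2 → 2; T1 → 1; T0 → 0; S → 0; P → 0; Q → 0; R → 0; S → T2 T1; S → T0 T1; P → T2 T1; P → P X0; X0 → P X1; X1 → R P; Q → T0 X2; X2 → T0 X3; X3 → T0 T0; Q → P R; R → T0 X4; X4 → S X5; X5 → R P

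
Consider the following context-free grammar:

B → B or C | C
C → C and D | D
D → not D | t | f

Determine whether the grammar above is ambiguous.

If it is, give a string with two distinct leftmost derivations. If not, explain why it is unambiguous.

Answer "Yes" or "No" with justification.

No - the grammar is unambiguous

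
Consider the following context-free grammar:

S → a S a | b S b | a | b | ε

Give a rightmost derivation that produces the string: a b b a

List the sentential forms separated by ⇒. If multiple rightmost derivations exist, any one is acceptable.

S ⇒ a S a ⇒ a b S b a ⇒ a b b a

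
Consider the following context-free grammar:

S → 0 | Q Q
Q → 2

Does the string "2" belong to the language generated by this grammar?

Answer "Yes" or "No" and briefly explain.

No - no valid derivation exists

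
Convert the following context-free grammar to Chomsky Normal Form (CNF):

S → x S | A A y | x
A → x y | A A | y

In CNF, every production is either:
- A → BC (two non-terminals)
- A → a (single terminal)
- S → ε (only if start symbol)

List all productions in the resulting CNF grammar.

TX → x; TY → y; S → x; A → y; S → TX S; S → A X0; X0 → A TY; A → TX TY; A → A A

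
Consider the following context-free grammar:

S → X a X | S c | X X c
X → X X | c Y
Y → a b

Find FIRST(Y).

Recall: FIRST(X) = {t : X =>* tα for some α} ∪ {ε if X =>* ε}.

We compute FIRST(Y) using the standard algorithm.
FIRST(S) = {c}
FIRST(X) = {c}
FIRST(Y) = {a}
Therefore, FIRST(Y) = {a}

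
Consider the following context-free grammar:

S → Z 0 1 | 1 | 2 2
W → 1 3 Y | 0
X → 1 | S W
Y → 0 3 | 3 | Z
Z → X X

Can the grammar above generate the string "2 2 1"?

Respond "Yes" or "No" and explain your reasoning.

No - no valid derivation exists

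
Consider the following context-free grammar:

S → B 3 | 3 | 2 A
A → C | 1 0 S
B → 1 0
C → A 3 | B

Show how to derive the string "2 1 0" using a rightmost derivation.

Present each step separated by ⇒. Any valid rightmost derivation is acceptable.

S ⇒ 2 A ⇒ 2 C ⇒ 2 B ⇒ 2 1 0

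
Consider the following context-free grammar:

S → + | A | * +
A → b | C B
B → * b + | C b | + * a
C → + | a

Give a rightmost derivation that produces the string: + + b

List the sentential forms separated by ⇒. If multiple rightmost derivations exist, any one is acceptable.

S ⇒ A ⇒ C B ⇒ C C b ⇒ C + b ⇒ + + b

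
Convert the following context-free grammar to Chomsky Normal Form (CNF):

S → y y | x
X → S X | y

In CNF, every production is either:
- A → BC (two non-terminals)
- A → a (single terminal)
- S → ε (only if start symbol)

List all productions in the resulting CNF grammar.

TY → y; S → x; X → y; S → TY TY; X → S X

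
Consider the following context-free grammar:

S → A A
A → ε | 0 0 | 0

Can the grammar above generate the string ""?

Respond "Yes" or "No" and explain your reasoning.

Yes - a valid derivation exists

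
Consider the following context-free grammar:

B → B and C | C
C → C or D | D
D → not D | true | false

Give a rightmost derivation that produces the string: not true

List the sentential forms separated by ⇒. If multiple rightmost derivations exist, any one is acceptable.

B ⇒ C ⇒ D ⇒ not D ⇒ not true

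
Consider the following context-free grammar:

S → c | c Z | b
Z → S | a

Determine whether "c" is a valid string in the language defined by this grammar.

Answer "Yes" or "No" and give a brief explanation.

Yes - a valid derivation exists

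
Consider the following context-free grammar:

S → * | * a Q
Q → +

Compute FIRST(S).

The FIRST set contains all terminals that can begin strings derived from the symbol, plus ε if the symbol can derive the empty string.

We compute FIRST(S) using the standard algorithm.
FIRST(Q) = {+}
FIRST(S) = {*}
Therefore, FIRST(S) = {*}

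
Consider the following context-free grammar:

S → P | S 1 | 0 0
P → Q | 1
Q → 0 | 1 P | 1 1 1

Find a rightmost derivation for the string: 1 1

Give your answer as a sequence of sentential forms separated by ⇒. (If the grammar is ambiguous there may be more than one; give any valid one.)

S ⇒ S 1 ⇒ P 1 ⇒ 1 1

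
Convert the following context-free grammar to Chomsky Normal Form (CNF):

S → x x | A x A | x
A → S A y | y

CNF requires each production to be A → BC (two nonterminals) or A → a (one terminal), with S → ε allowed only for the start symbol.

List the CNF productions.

TX → x; S → x; TY → y; A → y; S → TX TX; S → A X0; X0 → TX A; A → S X1; X1 → A TY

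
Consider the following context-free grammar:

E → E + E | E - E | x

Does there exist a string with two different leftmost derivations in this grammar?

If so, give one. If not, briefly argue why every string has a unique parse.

Yes - the string 'x + x - x + x + x + x' has two distinct leftmost derivations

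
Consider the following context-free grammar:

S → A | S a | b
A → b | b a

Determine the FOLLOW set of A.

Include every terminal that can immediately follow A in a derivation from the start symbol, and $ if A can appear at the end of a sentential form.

We compute FOLLOW(A) using the standard algorithm.
FOLLOW(S) starts with {$}.
FIRST(A) = {b}
FIRST(S) = {b}
FOLLOW(A) = {$, a}
FOLLOW(S) = {$, a}
Therefore, FOLLOW(A) = {$, a}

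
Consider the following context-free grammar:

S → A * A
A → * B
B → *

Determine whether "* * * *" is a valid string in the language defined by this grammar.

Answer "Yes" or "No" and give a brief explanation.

No - no valid derivation exists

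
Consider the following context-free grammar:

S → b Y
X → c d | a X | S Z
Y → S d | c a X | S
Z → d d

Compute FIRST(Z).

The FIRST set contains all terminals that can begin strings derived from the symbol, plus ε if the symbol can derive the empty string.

We compute FIRST(Z) using the standard algorithm.
FIRST(S) = {b}
FIRST(X) = {a, b, c}
FIRST(Y) = {b, c}
FIRST(Z) = {d}
Therefore, FIRST(Z) = {d}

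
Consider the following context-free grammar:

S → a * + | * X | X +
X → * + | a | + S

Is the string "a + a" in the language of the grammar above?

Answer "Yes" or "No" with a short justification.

No - no valid derivation exists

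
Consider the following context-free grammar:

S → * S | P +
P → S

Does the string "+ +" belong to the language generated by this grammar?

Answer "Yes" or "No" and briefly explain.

No - no valid derivation exists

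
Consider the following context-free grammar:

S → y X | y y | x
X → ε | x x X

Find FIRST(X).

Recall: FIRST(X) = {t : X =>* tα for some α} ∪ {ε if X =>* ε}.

We compute FIRST(X) using the standard algorithm.
FIRST(S) = {x, y}
FIRST(X) = {x, ε}
Therefore, FIRST(X) = {x, ε}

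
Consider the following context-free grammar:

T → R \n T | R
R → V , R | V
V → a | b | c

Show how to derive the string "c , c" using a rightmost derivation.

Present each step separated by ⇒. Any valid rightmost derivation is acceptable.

T ⇒ R ⇒ V , R ⇒ V , V ⇒ V , c ⇒ c , c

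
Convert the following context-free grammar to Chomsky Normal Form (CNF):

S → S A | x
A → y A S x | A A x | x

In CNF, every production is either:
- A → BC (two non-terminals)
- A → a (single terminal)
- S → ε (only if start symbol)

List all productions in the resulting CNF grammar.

S → x; TY → y; TX → x; A → x; S → S A; A → TY X0; X0 → A X1; X1 → S TX; A → A X2; X2 → A TX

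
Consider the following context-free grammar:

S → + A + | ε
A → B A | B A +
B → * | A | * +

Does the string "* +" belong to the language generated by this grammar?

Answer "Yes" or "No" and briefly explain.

No - no valid derivation exists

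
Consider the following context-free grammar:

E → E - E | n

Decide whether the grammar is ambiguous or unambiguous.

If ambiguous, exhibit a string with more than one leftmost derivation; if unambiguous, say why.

Ambiguous - the string 'n - n - n - n - n' has two distinct leftmost derivations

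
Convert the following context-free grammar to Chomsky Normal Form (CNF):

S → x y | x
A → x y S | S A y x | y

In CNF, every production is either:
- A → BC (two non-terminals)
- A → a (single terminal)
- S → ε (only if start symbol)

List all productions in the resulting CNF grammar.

TX → x; TY → y; S → x; A → y; S → TX TY; A → TX X0; X0 → TY S; A → S X1; X1 → A X2; X2 → TY TX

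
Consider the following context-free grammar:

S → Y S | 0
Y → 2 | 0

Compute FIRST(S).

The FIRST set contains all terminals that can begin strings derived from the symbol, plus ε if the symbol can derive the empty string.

We compute FIRST(S) using the standard algorithm.
FIRST(S) = {0, 2}
FIRST(Y) = {0, 2}
Therefore, FIRST(S) = {0, 2}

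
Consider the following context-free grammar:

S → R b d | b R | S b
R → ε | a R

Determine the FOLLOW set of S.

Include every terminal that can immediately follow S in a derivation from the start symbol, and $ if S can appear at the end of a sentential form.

We compute FOLLOW(S) using the standard algorithm.
FOLLOW(S) starts with {$}.
FIRST(R) = {a, ε}
FIRST(S) = {a, b}
FOLLOW(R) = {$, b}
FOLLOW(S) = {$, b}
Therefore, FOLLOW(S) = {$, b}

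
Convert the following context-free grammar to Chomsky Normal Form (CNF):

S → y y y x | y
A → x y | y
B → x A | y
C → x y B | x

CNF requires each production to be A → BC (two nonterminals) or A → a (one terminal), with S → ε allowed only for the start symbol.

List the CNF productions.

TY → y; TX → x; S → y; A → y; B → y; C → x; S → TY X0; X0 → TY X1; X1 → TY TX; A → TX TY; B → TX A; C → TX X2; X2 → TY B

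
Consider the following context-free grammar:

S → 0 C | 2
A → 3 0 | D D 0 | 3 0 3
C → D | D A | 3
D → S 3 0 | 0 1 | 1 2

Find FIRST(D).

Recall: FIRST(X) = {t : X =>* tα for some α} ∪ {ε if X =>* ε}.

We compute FIRST(D) using the standard algorithm.
FIRST(A) = {0, 1, 2, 3}
FIRST(C) = {0, 1, 2, 3}
FIRST(D) = {0, 1, 2}
FIRST(S) = {0, 2}
Therefore, FIRST(D) = {0, 1, 2}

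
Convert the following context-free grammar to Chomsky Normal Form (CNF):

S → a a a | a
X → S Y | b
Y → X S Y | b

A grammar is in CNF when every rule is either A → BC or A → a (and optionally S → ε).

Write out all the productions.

TA → a; S → a; X → b; Y → b; S → TA X0; X0 → TA TA; X → S Y; Y → X X1; X1 → S Y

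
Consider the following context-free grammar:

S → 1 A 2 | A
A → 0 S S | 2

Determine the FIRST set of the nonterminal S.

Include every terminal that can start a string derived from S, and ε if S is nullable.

We compute FIRST(S) using the standard algorithm.
FIRST(A) = {0, 2}
FIRST(S) = {0, 1, 2}
Therefore, FIRST(S) = {0, 1, 2}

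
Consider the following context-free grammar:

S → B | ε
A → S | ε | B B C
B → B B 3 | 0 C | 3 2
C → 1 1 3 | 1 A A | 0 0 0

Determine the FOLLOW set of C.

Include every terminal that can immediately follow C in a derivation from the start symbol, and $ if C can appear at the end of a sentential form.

We compute FOLLOW(C) using the standard algorithm.
FOLLOW(S) starts with {$}.
FIRST(A) = {0, 3, ε}
FIRST(B) = {0, 3}
FIRST(C) = {0, 1}
FIRST(S) = {0, 3, ε}
FOLLOW(A) = {$, 0, 1, 3}
FOLLOW(B) = {$, 0, 1, 3}
FOLLOW(C) = {$, 0, 1, 3}
FOLLOW(S) = {$, 0, 1, 3}
Therefore, FOLLOW(C) = {$, 0, 1, 3}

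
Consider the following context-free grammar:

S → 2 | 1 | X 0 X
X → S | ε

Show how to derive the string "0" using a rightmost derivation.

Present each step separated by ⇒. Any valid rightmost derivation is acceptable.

S ⇒ X 0 X ⇒ X 0 ⇒ 0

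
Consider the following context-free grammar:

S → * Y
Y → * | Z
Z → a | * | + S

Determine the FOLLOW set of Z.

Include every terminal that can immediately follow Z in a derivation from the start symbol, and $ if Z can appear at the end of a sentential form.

We compute FOLLOW(Z) using the standard algorithm.
FOLLOW(S) starts with {$}.
FIRST(S) = {*}
FIRST(Y) = {*, +, a}
FIRST(Z) = {*, +, a}
FOLLOW(S) = {$}
FOLLOW(Y) = {$}
FOLLOW(Z) = {$}
Therefore, FOLLOW(Z) = {$}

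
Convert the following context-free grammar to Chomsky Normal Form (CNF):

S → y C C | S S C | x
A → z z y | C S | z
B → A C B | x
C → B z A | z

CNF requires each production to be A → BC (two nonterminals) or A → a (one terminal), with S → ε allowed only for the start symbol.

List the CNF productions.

TY → y; S → x; TZ → z; A → z; B → x; C → z; S → TY X0; X0 → C C; S → S X1; X1 → S C; A → TZ X2; X2 → TZ TY; A → C S; B → A X3; X3 → C B; C → B X4; X4 → TZ A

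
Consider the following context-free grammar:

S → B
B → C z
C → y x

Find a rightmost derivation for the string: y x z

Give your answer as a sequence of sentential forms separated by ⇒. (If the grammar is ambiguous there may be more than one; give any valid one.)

S ⇒ B ⇒ C z ⇒ y x z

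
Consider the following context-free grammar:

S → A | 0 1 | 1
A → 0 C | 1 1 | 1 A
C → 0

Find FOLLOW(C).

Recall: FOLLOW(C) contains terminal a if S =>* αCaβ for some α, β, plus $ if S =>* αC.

We compute FOLLOW(C) using the standard algorithm.
FOLLOW(S) starts with {$}.
FIRST(A) = {0, 1}
FIRST(C) = {0}
FIRST(S) = {0, 1}
FOLLOW(A) = {$}
FOLLOW(C) = {$}
FOLLOW(S) = {$}
Therefore, FOLLOW(C) = {$}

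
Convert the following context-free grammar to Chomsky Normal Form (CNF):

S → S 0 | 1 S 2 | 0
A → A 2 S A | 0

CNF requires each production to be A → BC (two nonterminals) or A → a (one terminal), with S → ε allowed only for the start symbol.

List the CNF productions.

T0 → 0; T1 → 1; T2 → 2; S → 0; A → 0; S → S T0; S → T1 X0; X0 → S T2; A → A X1; X1 → T2 X2; X2 → S A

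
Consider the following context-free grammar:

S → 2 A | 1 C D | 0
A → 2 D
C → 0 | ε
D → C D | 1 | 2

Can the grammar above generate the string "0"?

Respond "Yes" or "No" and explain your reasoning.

Yes - a valid derivation exists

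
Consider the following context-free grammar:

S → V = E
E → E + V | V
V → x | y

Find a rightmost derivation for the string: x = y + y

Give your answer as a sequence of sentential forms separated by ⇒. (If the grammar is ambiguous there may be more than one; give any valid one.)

S ⇒ V = E ⇒ V = E + V ⇒ V = E + y ⇒ V = V + y ⇒ V = y + y ⇒ x = y + y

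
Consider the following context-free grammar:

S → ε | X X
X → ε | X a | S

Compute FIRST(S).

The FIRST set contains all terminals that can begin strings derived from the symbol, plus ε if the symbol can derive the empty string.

We compute FIRST(S) using the standard algorithm.
FIRST(S) = {a, ε}
FIRST(X) = {a, ε}
Therefore, FIRST(S) = {a, ε}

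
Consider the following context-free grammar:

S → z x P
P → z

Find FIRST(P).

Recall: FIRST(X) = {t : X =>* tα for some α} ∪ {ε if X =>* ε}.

We compute FIRST(P) using the standard algorithm.
FIRST(P) = {z}
FIRST(S) = {z}
Therefore, FIRST(P) = {z}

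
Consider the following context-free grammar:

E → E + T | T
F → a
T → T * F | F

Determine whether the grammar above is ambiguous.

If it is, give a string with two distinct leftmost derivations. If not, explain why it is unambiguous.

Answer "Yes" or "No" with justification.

No - the grammar is unambiguous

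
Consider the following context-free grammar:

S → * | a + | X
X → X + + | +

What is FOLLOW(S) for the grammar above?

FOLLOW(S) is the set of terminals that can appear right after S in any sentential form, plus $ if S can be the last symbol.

We compute FOLLOW(S) using the standard algorithm.
FOLLOW(S) starts with {$}.
FIRST(S) = {*, +, a}
FIRST(X) = {+}
FOLLOW(S) = {$}
FOLLOW(X) = {$, +}
Therefore, FOLLOW(S) = {$}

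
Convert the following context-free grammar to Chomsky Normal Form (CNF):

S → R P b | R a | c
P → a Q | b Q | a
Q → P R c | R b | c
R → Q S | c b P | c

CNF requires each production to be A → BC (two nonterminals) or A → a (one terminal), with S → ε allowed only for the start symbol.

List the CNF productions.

TB → b; TA → a; S → c; P → a; TC → c; Q → c; R → c; S → R X0; X0 → P TB; S → R TA; P → TA Q; P → TB Q; Q → P X1; X1 → R TC; Q → R TB; R → Q S; R → TC X2; X2 → TB P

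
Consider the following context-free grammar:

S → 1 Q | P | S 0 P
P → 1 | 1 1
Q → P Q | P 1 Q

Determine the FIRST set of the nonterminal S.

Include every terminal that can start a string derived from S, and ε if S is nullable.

We compute FIRST(S) using the standard algorithm.
FIRST(P) = {1}
FIRST(Q) = {1}
FIRST(S) = {1}
Therefore, FIRST(S) = {1}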